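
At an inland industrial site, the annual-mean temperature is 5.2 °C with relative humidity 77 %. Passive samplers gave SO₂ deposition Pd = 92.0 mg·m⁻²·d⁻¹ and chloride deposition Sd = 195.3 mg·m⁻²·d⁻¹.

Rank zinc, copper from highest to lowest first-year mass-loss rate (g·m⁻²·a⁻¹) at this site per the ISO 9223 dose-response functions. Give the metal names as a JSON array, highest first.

zinc: temperature factor f = +0.038·(-4.8) = -0.1824
  sulphur-dioxide contribution → 2.715 μm/a
  chloride contribution → 1.019 μm/a
  total first-year rate 3.734 μm/a
  mass loss = 3.734 μm/a × 7.14 g/cm³ = 26.66 g·m⁻²·a⁻¹
copper: f(T) = +0.126·(T−10) [T≤10 °C] = -0.6048
  sulphur-dioxide contribution → 0.8815 μm/a
  chloride contribution → 0.8785 μm/a
  ⇒ r_corr(copper) = 1.76 μm/a
  mass loss = 1.76 μm/a × 8.96 g/cm³ = 15.77 g·m⁻²·a⁻¹
Ordering by g·m⁻²·a⁻¹: zinc (26.7) > copper (15.8)

["zinc", "copper"]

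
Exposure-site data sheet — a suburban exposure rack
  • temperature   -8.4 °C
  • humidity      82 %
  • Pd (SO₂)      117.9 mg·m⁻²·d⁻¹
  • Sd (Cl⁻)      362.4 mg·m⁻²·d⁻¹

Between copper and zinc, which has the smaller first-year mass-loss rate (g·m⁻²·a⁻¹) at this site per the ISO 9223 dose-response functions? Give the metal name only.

copper: f(T) = +0.126·(T−10) [T≤10 °C] = -2.3184
  Pd branch = 0.0053·Pd^0.26·e^(0.059·RH+f) = 0.2276 μm/a
  Cl⁻ term: 0.01025·362.4^0.27·exp(0.036·82+0.049·-8.4) = 0.6382
  r_corr = 0.2276 + 0.6382 = 0.8658 μm/a
  mass loss = 0.8658 μm/a × 8.96 g/cm³ = 7.758 g·m⁻²·a⁻¹
zinc: T≤10 °C ⇒ hinge +0.038·(-8.4−10) = -0.6992
  SO₂ term: 0.0129·117.9^0.44·exp(0.046·82-0.6992) = 2.273
  Sd branch = 0.0175·Sd^0.57·e^(0.008·RH+0.085·T) = 0.4749 μm/a
  sum: 2.273 + 0.4749 → r_corr = 2.748 μm/a
  mass loss = 2.748 μm/a × 7.14 g/cm³ = 19.62 g·m⁻²·a⁻¹
Ordering by g·m⁻²·a⁻¹: zinc (19.6) > copper (7.76)

copper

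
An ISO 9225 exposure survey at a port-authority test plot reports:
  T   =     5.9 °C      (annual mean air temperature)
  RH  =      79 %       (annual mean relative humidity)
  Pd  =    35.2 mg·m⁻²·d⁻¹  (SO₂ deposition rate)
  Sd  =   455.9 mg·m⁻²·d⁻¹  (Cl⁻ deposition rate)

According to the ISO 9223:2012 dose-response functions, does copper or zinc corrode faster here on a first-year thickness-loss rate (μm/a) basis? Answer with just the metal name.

zinc

copper: T≤10 °C ⇒ hinge +0.126·(5.9−10) = -0.5166
  sulphur-dioxide contribution → 0.8439 μm/a
  chloride contribution → 1.228 μm/a
  ⇒ r_corr(copper) = 2.072 μm/a
zinc: f(T) = +0.038·(T−10) [T≤10 °C] = -0.1558
  sulphur-dioxide contribution → 2.003 μm/a
  chloride contribution → 1.782 μm/a
  total first-year rate 3.785 μm/a
Ordering by μm/a: zinc (3.78) > copper (2.07)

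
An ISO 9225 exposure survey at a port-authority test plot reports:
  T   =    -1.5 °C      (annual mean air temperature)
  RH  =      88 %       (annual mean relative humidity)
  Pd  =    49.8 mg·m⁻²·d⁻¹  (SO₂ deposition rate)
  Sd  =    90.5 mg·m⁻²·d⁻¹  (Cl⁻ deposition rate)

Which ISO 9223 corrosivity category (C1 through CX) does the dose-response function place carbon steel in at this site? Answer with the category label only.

carbon steel: f(T) = +0.150·(T−10) [T≤10 °C] = -1.7250
  Pd branch = 1.77·Pd^0.52·e^(0.02·RH+f) = 13.99 μm/a
  Cl⁻ term: 0.102·90.5^0.62·exp(0.033·88+0.04·-1.5) = 28.63
  r_corr = 13.99 + 28.63 = 42.62 μm/a
Category bounds: 25…50 μm/a bracket r_corr ⇒ C3

C3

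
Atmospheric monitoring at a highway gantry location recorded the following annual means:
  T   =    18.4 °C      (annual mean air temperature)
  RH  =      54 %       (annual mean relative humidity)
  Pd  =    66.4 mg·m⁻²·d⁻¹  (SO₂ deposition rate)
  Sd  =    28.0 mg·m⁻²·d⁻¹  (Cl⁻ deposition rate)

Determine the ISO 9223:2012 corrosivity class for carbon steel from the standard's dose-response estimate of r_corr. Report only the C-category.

C3

carbon steel: f(T) = -0.054·(T−10) [T>10 °C] = -0.4536
  Pd branch = 1.77·Pd^0.52·e^(0.02·RH+f) = 29.35 μm/a
  Cl⁻ term: 0.102·28.0^0.62·exp(0.033·54+0.04·18.4) = 9.986
  sum: 29.35 + 9.986 → r_corr = 39.33 μm/a
Category bounds: 25…50 μm/a bracket r_corr ⇒ C3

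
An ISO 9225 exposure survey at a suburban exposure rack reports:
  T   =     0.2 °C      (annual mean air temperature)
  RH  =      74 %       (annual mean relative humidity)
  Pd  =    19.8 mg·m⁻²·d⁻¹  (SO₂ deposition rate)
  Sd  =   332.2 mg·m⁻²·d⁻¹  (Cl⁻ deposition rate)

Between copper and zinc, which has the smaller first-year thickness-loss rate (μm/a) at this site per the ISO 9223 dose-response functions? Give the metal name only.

copper

copper: T≤10 °C ⇒ hinge +0.126·(0.2−10) = -1.2348
  Pd branch = 0.0053·Pd^0.26·e^(0.059·RH+f) = 0.2638 μm/a
  Cl⁻ term: 0.01025·332.2^0.27·exp(0.036·74+0.049·0.2) = 0.7124
  r_corr = 0.2638 + 0.7124 = 0.9762 μm/a
zinc: f(T) = +0.038·(T−10) [T≤10 °C] = -0.3724
  Pd branch = 0.0129·Pd^0.44·e^(0.046·RH+f) = 0.9948 μm/a
  Cl⁻ term: 0.0175·332.2^0.57·exp(0.008·74+0.085·0.2) = 0.8805
  sum: 0.9948 + 0.8805 → r_corr = 1.875 μm/a
Ordering by μm/a: zinc (1.88) > copper (0.976)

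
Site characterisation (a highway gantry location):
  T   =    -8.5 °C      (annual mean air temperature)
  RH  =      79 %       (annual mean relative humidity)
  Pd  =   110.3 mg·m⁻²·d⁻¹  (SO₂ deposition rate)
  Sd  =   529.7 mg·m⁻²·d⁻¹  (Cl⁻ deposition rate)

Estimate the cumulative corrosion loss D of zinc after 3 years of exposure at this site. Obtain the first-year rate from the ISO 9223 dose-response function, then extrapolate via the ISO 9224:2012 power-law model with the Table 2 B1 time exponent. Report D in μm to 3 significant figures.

D(3) = 6.07 μm

zinc: T≤10 °C ⇒ hinge +0.038·(-8.5−10) = -0.7030
  Pd branch = 0.0129·Pd^0.44·e^(0.046·RH+f) = 1.915 μm/a
  Sd branch = 0.0175·Sd^0.57·e^(0.008·RH+0.085·T) = 0.5707 μm/a
  r_corr = 1.915 + 0.5707 = 2.486 μm/a
Long-term exponent b (ISO 9224 Table 2, B1) = 0.813
  D(3) = 2.486 × 3^0.813 = 2.486 × 2.443 = 6.073 μm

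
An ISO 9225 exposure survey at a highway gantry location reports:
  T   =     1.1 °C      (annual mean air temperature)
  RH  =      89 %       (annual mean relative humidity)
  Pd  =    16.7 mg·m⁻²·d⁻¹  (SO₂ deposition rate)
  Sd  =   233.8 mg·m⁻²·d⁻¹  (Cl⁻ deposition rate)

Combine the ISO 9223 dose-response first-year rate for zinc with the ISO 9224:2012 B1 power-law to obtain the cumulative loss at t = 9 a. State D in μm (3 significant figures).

D(9) = 16.6 μm

zinc: T≤10 °C ⇒ hinge +0.038·(1.1−10) = -0.3382
  SO₂ term: 0.0129·16.7^0.44·exp(0.046·89-0.3382) = 1.904
  Sd branch = 0.0175·Sd^0.57·e^(0.008·RH+0.085·T) = 0.8772 μm/a
  r_corr = 1.904 + 0.8772 = 2.781 μm/a
ISO 9224: D(t) = r_corr · t^b with b = 0.813 (zinc, B1)
  D(9) = 2.781 × 9^0.813 = 2.781 × 5.968 = 16.6 μm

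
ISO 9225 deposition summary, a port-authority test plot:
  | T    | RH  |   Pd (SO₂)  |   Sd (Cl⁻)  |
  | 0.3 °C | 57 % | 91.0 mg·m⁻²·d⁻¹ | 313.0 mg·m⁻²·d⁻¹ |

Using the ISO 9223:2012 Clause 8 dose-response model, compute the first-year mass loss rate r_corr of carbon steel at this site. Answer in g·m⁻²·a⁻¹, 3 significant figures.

carbon steel: T≤10 °C ⇒ hinge +0.150·(0.3−10) = -1.4550
  Pd branch = 1.77·Pd^0.52·e^(0.02·RH+f) = 13.49 μm/a
  Cl⁻ term: 0.102·313.0^0.62·exp(0.033·57+0.04·0.3) = 23.88
  sum: 13.49 + 23.88 → r_corr = 37.36 μm/a
Convert to mass loss: 37.36 μm/a × 7.85 g/cm³ = 293.3 g·m⁻²·a⁻¹

r_corr = 293 g·m⁻²·a⁻¹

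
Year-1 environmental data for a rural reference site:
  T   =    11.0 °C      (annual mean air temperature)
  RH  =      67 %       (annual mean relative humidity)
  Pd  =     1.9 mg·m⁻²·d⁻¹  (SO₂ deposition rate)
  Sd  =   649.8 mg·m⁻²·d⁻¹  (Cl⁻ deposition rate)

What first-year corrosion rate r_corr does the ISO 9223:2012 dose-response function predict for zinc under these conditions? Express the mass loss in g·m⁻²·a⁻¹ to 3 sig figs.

r_corr = 24.3 g·m⁻²·a⁻¹

zinc: temperature factor f = -0.071·(1.0) = -0.0710
  SO₂ term: 0.0129·1.9^0.44·exp(0.046·67-0.0710) = 0.3475
  Sd branch = 0.0175·Sd^0.57·e^(0.008·RH+0.085·T) = 3.056 μm/a
  r_corr = 0.3475 + 3.056 = 3.404 μm/a
Convert to mass loss: 3.404 μm/a × 7.14 g/cm³ = 24.3 g·m⁻²·a⁻¹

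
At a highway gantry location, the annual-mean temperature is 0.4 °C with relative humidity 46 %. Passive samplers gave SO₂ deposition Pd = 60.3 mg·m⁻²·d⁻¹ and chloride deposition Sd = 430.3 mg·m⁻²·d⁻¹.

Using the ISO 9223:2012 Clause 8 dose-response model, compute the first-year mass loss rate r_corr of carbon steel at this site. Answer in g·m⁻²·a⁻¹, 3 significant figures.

r_corr = 229 g·m⁻²·a⁻¹

carbon steel: f(T) = +0.150·(T−10) [T≤10 °C] = -1.4400
  SO₂ term: 1.77·60.3^0.52·exp(0.02·46-1.4400) = 8.87
  Sd branch = 0.102·Sd^0.62·e^(0.033·RH+0.04·T) = 20.31 μm/a
  sum: 8.87 + 20.31 → r_corr = 29.18 μm/a
Convert to mass loss: 29.18 μm/a × 7.85 g/cm³ = 229.1 g·m⁻²·a⁻¹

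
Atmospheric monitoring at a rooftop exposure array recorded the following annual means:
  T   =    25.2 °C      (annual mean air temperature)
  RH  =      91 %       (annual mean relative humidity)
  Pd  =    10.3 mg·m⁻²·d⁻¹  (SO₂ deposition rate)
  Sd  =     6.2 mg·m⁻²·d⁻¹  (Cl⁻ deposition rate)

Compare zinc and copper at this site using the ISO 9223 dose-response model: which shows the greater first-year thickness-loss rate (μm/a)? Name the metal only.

copper

zinc: T>10 °C ⇒ hinge -0.071·(25.2−10) = -1.0792
  SO₂ term: 0.0129·10.3^0.44·exp(0.046·91-1.0792) = 0.8045
  Sd branch = 0.0175·Sd^0.57·e^(0.008·RH+0.085·T) = 0.8732 μm/a
  r_corr = 0.8045 + 0.8732 = 1.678 μm/a
copper: f(T) = -0.080·(T−10) [T>10 °C] = -1.2160
  Pd branch = 0.0053·Pd^0.26·e^(0.059·RH+f) = 0.6184 μm/a
  Cl⁻ term: 0.01025·6.2^0.27·exp(0.036·91+0.049·25.2) = 1.526
  sum: 0.6184 + 1.526 → r_corr = 2.145 μm/a
Ordering by μm/a: copper (2.14) > zinc (1.68)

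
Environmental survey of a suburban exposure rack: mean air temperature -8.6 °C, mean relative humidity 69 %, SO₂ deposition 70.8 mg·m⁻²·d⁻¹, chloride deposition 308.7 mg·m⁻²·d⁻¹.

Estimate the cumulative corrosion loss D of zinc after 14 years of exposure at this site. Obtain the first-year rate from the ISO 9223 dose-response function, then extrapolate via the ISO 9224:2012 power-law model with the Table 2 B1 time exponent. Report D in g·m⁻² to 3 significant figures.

zinc: temperature factor f = +0.038·(-18.6) = -0.7068
  Pd branch = 0.0129·Pd^0.44·e^(0.046·RH+f) = 0.9911 μm/a
  Sd branch = 0.0175·Sd^0.57·e^(0.008·RH+0.085·T) = 0.384 μm/a
  sum: 0.9911 + 0.384 → r_corr = 1.375 μm/a
ISO 9224: D(t) = r_corr · t^b with b = 0.813 (zinc, B1)
  D(14) = 1.375 × 14^0.813 = 1.375 × 8.547 = 11.75 μm
  Mass loss = 11.75 μm × 7.14 g/cm³ = 83.91 g·m⁻²

D(14) = 83.9 g·m⁻²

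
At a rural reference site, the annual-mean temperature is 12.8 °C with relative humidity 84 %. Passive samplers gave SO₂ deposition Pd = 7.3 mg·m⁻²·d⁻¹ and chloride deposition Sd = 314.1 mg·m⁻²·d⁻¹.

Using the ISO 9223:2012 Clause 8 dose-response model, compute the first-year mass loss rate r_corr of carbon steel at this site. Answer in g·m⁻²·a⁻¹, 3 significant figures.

carbon steel: temperature factor f = -0.054·(2.8) = -0.1512
  sulphur-dioxide contribution → 22.95 μm/a
  chloride contribution → 96.16 μm/a
  ⇒ r_corr(carbon steel) = 119.1 μm/a
Convert to mass loss: 119.1 μm/a × 7.85 g/cm³ = 935.1 g·m⁻²·a⁻¹

r_corr = 935 g·m⁻²·a⁻¹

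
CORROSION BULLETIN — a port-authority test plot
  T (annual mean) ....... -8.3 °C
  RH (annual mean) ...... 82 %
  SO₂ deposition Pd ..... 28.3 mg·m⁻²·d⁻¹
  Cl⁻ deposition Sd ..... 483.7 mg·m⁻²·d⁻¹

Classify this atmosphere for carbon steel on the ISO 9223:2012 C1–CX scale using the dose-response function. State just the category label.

carbon steel: f(T) = +0.150·(T−10) [T≤10 °C] = -2.7450
  SO₂ term: 1.77·28.3^0.52·exp(0.02·82-2.7450) = 3.334
  Sd branch = 0.102·Sd^0.62·e^(0.033·RH+0.04·T) = 50.59 μm/a
  sum: 3.334 + 50.59 → r_corr = 53.92 μm/a
Category bounds: 50…80 μm/a bracket r_corr ⇒ C4

C4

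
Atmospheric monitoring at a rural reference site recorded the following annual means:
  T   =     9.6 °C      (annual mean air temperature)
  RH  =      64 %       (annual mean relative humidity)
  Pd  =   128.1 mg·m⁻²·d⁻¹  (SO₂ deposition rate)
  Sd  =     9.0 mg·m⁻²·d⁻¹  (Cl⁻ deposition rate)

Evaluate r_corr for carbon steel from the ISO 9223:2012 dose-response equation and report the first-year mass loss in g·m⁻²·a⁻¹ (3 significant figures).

r_corr = 625 g·m⁻²·a⁻¹

carbon steel: T≤10 °C ⇒ hinge +0.150·(9.6−10) = -0.0600
  sulphur-dioxide contribution → 74.77 μm/a
  chloride contribution → 4.833 μm/a
  ⇒ r_corr(carbon steel) = 79.6 μm/a
Convert to mass loss: 79.6 μm/a × 7.85 g/cm³ = 624.9 g·m⁻²·a⁻¹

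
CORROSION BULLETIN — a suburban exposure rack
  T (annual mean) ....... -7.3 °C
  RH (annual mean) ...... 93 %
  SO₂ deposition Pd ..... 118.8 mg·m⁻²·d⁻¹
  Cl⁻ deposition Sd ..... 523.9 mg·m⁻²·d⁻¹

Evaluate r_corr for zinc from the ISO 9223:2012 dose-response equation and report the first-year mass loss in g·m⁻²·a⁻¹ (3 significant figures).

zinc: f(T) = +0.038·(T−10) [T≤10 °C] = -0.6574
  SO₂ term: 0.0129·118.8^0.44·exp(0.046·93-0.6574) = 3.944
  Cl⁻ term: 0.0175·523.9^0.57·exp(0.008·93+0.085·-7.3) = 0.7025
  sum: 3.944 + 0.7025 → r_corr = 4.646 μm/a
Convert to mass loss: 4.646 μm/a × 7.14 g/cm³ = 33.17 g·m⁻²·a⁻¹

r_corr = 33.2 g·m⁻²·a⁻¹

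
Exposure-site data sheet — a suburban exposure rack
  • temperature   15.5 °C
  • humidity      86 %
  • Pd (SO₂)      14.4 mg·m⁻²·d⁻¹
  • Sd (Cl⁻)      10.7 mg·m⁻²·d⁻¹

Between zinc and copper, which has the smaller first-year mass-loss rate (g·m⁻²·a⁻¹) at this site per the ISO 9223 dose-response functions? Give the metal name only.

zinc

zinc: temperature factor f = -0.071·(5.5) = -0.3905
  Pd branch = 0.0129·Pd^0.44·e^(0.046·RH+f) = 1.475 μm/a
  Sd branch = 0.0175·Sd^0.57·e^(0.008·RH+0.085·T) = 0.5021 μm/a
  sum: 1.475 + 0.5021 → r_corr = 1.977 μm/a
  mass loss = 1.977 μm/a × 7.14 g/cm³ = 14.12 g·m⁻²·a⁻¹
copper: f(T) = -0.080·(T−10) [T>10 °C] = -0.4400
  Pd branch = 0.0053·Pd^0.26·e^(0.059·RH+f) = 1.091 μm/a
  Cl⁻ term: 0.01025·10.7^0.27·exp(0.036·86+0.049·15.5) = 0.9185
  sum: 1.091 + 0.9185 → r_corr = 2.01 μm/a
  mass loss = 2.01 μm/a × 8.96 g/cm³ = 18.01 g·m⁻²·a⁻¹
Ordering by g·m⁻²·a⁻¹: copper (18) > zinc (14.1)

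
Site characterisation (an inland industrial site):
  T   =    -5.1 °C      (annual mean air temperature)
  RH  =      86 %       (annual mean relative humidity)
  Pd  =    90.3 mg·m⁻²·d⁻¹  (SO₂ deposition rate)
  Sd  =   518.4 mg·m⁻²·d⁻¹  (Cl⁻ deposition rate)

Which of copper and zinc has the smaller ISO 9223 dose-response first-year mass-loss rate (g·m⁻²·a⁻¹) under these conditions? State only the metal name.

copper

copper: temperature factor f = +0.126·(-15.1) = -1.9026
  sulphur-dioxide contribution → 0.4075 μm/a
  chloride contribution → 0.9544 μm/a
  total first-year rate 1.362 μm/a
  mass loss = 1.362 μm/a × 8.96 g/cm³ = 12.2 g·m⁻²·a⁻¹
zinc: temperature factor f = +0.038·(-15.1) = -0.5738
  sulphur-dioxide contribution → 2.754 μm/a
  chloride contribution → 0.796 μm/a
  ⇒ r_corr(zinc) = 3.55 μm/a
  mass loss = 3.55 μm/a × 7.14 g/cm³ = 25.35 g·m⁻²·a⁻¹
Ordering by g·m⁻²·a⁻¹: zinc (25.3) > copper (12.2)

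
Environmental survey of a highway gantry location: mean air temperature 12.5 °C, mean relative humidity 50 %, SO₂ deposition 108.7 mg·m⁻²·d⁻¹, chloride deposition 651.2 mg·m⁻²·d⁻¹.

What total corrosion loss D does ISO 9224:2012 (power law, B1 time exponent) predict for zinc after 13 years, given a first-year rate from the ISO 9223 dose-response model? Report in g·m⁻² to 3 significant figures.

zinc: T>10 °C ⇒ hinge -0.071·(12.5−10) = -0.1775
  Pd branch = 0.0129·Pd^0.44·e^(0.046·RH+f) = 0.8479 μm/a
  Sd branch = 0.0175·Sd^0.57·e^(0.008·RH+0.085·T) = 3.034 μm/a
  sum: 0.8479 + 3.034 → r_corr = 3.882 μm/a
ISO 9224: D(t) = r_corr · t^b with b = 0.813 (zinc, B1)
  D(13) = 3.882 × 13^0.813 = 3.882 × 8.047 = 31.24 μm
  Mass loss = 31.24 μm × 7.14 g/cm³ = 223 g·m⁻²

D(13) = 223 g·m⁻²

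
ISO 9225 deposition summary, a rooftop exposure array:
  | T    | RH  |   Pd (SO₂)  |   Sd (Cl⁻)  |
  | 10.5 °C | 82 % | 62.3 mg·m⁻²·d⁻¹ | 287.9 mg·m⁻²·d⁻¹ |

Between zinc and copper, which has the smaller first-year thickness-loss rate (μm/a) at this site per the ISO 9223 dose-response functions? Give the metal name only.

copper

zinc: f(T) = -0.071·(T−10) [T>10 °C] = -0.0355
  SO₂ term: 0.0129·62.3^0.44·exp(0.046·82-0.0355) = 3.334
  Cl⁻ term: 0.0175·287.9^0.57·exp(0.008·82+0.085·10.5) = 2.076
  r_corr = 3.334 + 2.076 = 5.41 μm/a
copper: f(T) = -0.080·(T−10) [T>10 °C] = -0.0400
  SO₂ term: 0.0053·62.3^0.26·exp(0.059·82-0.0400) = 1.882
  Sd branch = 0.01025·Sd^0.27·e^(0.036·RH+0.049·T) = 1.514 μm/a
  r_corr = 1.882 + 1.514 = 3.396 μm/a
Ordering by μm/a: zinc (5.41) > copper (3.4)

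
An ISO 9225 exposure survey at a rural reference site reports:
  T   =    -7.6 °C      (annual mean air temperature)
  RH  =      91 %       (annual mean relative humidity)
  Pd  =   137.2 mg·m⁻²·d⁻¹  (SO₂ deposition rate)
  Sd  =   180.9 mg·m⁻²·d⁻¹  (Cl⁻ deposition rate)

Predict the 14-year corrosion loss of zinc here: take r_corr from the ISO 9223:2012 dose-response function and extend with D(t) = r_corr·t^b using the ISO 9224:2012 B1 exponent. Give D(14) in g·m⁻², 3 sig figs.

D(14) = 254 g·m⁻²

zinc: T≤10 °C ⇒ hinge +0.038·(-7.6−10) = -0.6688
  sulphur-dioxide contribution → 3.789 μm/a
  chloride contribution → 0.3676 μm/a
  ⇒ r_corr(zinc) = 4.157 μm/a
ISO 9224: D(t) = r_corr · t^b with b = 0.813 (zinc, B1)
  D(14) = 4.157 × 14^0.813 = 4.157 × 8.547 = 35.53 μm
  Mass loss = 35.53 μm × 7.14 g/cm³ = 253.7 g·m⁻²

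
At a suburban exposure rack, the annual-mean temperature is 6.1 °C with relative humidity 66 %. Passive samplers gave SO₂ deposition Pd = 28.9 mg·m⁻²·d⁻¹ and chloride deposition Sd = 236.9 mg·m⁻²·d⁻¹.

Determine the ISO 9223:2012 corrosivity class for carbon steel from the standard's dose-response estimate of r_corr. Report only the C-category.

carbon steel: f(T) = +0.150·(T−10) [T≤10 °C] = -0.5850
  Pd branch = 1.77·Pd^0.52·e^(0.02·RH+f) = 21.22 μm/a
  Sd branch = 0.102·Sd^0.62·e^(0.033·RH+0.04·T) = 34.1 μm/a
  r_corr = 21.22 + 34.1 = 55.32 μm/a
55.3 μm/a falls in (50, 80] for carbon steel → category C4

C4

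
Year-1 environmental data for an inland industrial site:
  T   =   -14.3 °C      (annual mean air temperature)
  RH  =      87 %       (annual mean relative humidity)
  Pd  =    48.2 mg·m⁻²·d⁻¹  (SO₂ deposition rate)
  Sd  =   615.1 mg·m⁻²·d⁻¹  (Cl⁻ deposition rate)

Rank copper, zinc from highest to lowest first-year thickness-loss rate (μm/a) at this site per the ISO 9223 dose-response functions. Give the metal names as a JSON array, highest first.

copper: f(T) = +0.126·(T−10) [T≤10 °C] = -3.0618
  SO₂ term: 0.0053·48.2^0.26·exp(0.059·87-3.0618) = 0.1152
  Sd branch = 0.01025·Sd^0.27·e^(0.036·RH+0.049·T) = 0.6601 μm/a
  r_corr = 0.1152 + 0.6601 = 0.7753 μm/a
zinc: temperature factor f = +0.038·(-24.3) = -0.9234
  SO₂ term: 0.0129·48.2^0.44·exp(0.046·87-0.9234) = 1.542
  Sd branch = 0.0175·Sd^0.57·e^(0.008·RH+0.085·T) = 0.4047 μm/a
  sum: 1.542 + 0.4047 → r_corr = 1.947 μm/a
Ordering by μm/a: zinc (1.95) > copper (0.775)

["zinc", "copper"]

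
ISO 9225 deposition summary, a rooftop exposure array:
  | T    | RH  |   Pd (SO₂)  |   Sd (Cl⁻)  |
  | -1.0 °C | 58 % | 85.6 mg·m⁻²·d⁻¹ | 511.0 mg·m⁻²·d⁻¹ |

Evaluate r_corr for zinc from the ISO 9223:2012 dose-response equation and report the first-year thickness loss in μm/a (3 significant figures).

r_corr = 1.76 μm/a

zinc: temperature factor f = +0.038·(-11.0) = -0.4180
  SO₂ term: 0.0129·85.6^0.44·exp(0.046·58-0.4180) = 0.867
  Cl⁻ term: 0.0175·511.0^0.57·exp(0.008·58+0.085·-1.0) = 0.8942
  sum: 0.867 + 0.8942 → r_corr = 1.761 μm/a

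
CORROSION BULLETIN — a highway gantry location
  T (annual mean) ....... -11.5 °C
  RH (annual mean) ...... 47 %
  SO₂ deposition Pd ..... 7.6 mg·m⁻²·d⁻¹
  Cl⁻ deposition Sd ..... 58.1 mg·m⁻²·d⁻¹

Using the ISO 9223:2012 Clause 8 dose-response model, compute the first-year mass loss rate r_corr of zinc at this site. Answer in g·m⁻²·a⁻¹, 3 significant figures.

r_corr = 1.56 g·m⁻²·a⁻¹

zinc: T≤10 °C ⇒ hinge +0.038·(-11.5−10) = -0.8170
  Pd branch = 0.0129·Pd^0.44·e^(0.046·RH+f) = 0.1209 μm/a
  Sd branch = 0.0175·Sd^0.57·e^(0.008·RH+0.085·T) = 0.09714 μm/a
  sum: 0.1209 + 0.09714 → r_corr = 0.218 μm/a
Convert to mass loss: 0.218 μm/a × 7.14 g/cm³ = 1.556 g·m⁻²·a⁻¹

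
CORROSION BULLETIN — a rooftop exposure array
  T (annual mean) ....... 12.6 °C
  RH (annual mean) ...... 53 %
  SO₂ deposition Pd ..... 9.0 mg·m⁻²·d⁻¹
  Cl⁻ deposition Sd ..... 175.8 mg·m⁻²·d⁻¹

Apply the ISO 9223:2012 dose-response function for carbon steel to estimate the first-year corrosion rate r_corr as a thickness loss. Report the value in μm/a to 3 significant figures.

r_corr = 37.8 μm/a

carbon steel: f(T) = -0.054·(T−10) [T>10 °C] = -0.1404
  Pd branch = 1.77·Pd^0.52·e^(0.02·RH+f) = 13.92 μm/a
  Sd branch = 0.102·Sd^0.62·e^(0.033·RH+0.04·T) = 23.93 μm/a
  r_corr = 13.92 + 23.93 = 37.85 μm/a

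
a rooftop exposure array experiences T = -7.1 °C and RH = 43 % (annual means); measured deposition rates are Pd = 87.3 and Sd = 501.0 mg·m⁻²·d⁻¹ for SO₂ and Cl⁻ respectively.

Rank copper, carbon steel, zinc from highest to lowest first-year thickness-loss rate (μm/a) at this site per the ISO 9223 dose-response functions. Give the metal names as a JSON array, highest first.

["carbon steel", "zinc", "copper"]

copper: f(T) = +0.126·(T−10) [T≤10 °C] = -2.1546
  sulphur-dioxide contribution → 0.02483 μm/a
  chloride contribution → 0.1823 μm/a
  ⇒ r_corr(copper) = 0.2072 μm/a
carbon steel: T≤10 °C ⇒ hinge +0.150·(-7.1−10) = -2.5650
  sulphur-dioxide contribution → 3.287 μm/a
  chloride contribution → 14.98 μm/a
  ⇒ r_corr(carbon steel) = 18.26 μm/a
zinc: temperature factor f = +0.038·(-17.1) = -0.6498
  sulphur-dioxide contribution → 0.3479 μm/a
  chloride contribution → 0.4669 μm/a
  ⇒ r_corr(zinc) = 0.8148 μm/a
Ordering by μm/a: carbon steel (18.3) > zinc (0.815) > copper (0.207)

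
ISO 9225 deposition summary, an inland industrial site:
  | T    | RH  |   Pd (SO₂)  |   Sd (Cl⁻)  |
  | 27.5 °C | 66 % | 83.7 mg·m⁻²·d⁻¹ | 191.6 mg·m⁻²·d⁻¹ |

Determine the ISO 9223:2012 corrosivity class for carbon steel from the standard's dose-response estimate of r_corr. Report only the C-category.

C5

carbon steel: T>10 °C ⇒ hinge -0.054·(27.5−10) = -0.9450
  Pd branch = 1.77·Pd^0.52·e^(0.02·RH+f) = 25.74 μm/a
  Cl⁻ term: 0.102·191.6^0.62·exp(0.033·66+0.04·27.5) = 70.36
  sum: 25.74 + 70.36 → r_corr = 96.1 μm/a
Category bounds: 80…200 μm/a bracket r_corr ⇒ C5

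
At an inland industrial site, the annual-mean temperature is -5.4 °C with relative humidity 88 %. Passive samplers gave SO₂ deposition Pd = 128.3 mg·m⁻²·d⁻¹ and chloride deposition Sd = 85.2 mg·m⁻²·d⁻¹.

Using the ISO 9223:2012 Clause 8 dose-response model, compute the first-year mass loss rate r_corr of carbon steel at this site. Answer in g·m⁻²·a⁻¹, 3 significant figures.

carbon steel: T≤10 °C ⇒ hinge +0.150·(-5.4−10) = -2.3100
  Pd branch = 1.77·Pd^0.52·e^(0.02·RH+f) = 12.75 μm/a
  Cl⁻ term: 0.102·85.2^0.62·exp(0.033·88+0.04·-5.4) = 23.6
  sum: 12.75 + 23.6 → r_corr = 36.34 μm/a
Convert to mass loss: 36.34 μm/a × 7.85 g/cm³ = 285.3 g·m⁻²·a⁻¹

r_corr = 285 g·m⁻²·a⁻¹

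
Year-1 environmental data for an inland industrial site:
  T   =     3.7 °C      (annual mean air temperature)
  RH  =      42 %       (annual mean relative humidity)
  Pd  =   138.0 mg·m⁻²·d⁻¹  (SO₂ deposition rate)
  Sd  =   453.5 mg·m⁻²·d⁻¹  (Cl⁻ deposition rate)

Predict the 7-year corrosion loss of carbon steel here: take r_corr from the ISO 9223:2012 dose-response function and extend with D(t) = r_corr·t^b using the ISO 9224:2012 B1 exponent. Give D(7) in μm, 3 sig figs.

carbon steel: T≤10 °C ⇒ hinge +0.150·(3.7−10) = -0.9450
  SO₂ term: 1.77·138.0^0.52·exp(0.02·42-0.9450) = 20.66
  Sd branch = 0.102·Sd^0.62·e^(0.033·RH+0.04·T) = 20.98 μm/a
  sum: 20.66 + 20.98 → r_corr = 41.64 μm/a
Power-law: D(7) = r_corr · 7^0.523
  D(7) = 41.64 × 7^0.523 = 41.64 × 2.767 = 115.2 μm

D(7) = 115 μm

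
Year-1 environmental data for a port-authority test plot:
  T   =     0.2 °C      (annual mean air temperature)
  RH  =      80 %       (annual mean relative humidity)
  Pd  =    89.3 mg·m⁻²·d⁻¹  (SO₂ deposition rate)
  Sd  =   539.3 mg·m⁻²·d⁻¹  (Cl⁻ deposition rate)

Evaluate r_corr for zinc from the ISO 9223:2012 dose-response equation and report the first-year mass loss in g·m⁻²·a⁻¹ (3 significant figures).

zinc: temperature factor f = +0.038·(-9.8) = -0.3724
  SO₂ term: 0.0129·89.3^0.44·exp(0.046·80-0.3724) = 2.544
  Cl⁻ term: 0.0175·539.3^0.57·exp(0.008·80+0.085·0.2) = 1.218
  r_corr = 2.544 + 1.218 = 3.761 μm/a
Convert to mass loss: 3.761 μm/a × 7.14 g/cm³ = 26.85 g·m⁻²·a⁻¹

r_corr = 26.9 g·m⁻²·a⁻¹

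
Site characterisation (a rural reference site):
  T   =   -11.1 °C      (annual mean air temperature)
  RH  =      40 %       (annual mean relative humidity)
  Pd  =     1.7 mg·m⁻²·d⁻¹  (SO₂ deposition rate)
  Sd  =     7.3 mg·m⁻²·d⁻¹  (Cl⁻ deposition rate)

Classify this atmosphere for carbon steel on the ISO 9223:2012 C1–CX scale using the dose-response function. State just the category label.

carbon steel: T≤10 °C ⇒ hinge +0.150·(-11.1−10) = -3.1650
  Pd branch = 1.77·Pd^0.52·e^(0.02·RH+f) = 0.2191 μm/a
  Sd branch = 0.102·Sd^0.62·e^(0.033·RH+0.04·T) = 0.84 μm/a
  sum: 0.2191 + 0.84 → r_corr = 1.059 μm/a
1.06 μm/a falls in (0, 1.3] for carbon steel → category C1

C1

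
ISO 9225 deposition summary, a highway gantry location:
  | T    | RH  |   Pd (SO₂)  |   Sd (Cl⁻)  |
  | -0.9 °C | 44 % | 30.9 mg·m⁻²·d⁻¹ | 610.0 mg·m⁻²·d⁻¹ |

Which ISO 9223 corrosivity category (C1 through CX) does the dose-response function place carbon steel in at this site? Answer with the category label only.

C3

carbon steel: temperature factor f = +0.150·(-10.9) = -1.6350
  Pd branch = 1.77·Pd^0.52·e^(0.02·RH+f) = 4.953 μm/a
  Sd branch = 0.102·Sd^0.62·e^(0.033·RH+0.04·T) = 22.41 μm/a
  sum: 4.953 + 22.41 → r_corr = 27.36 μm/a
ISO 9223 Table 2 (carbon steel): 25 < 27.4 ≤ 50 μm/a ⇒ C3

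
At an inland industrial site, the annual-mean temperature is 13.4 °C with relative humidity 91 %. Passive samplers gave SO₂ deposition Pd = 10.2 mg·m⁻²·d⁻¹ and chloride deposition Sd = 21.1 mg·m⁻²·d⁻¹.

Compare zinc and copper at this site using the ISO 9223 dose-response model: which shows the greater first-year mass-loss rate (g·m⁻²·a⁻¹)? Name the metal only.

copper

zinc: T>10 °C ⇒ hinge -0.071·(13.4−10) = -0.2414
  sulphur-dioxide contribution → 1.851 μm/a
  chloride contribution → 0.6437 μm/a
  total first-year rate 2.495 μm/a
  mass loss = 2.495 μm/a × 7.14 g/cm³ = 17.82 g·m⁻²·a⁻¹
copper: T>10 °C ⇒ hinge -0.080·(13.4−10) = -0.2720
  sulphur-dioxide contribution → 1.585 μm/a
  chloride contribution → 1.192 μm/a
  ⇒ r_corr(copper) = 2.777 μm/a
  mass loss = 2.777 μm/a × 8.96 g/cm³ = 24.88 g·m⁻²·a⁻¹
Ordering by g·m⁻²·a⁻¹: copper (24.9) > zinc (17.8)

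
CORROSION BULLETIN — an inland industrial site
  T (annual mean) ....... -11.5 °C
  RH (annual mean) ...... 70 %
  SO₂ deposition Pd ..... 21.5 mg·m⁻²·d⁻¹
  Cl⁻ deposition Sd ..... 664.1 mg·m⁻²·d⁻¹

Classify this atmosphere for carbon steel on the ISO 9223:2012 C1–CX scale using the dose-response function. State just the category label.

C3

carbon steel: f(T) = +0.150·(T−10) [T≤10 °C] = -3.2250
  sulphur-dioxide contribution → 1.407 μm/a
  chloride contribution → 36.46 μm/a
  ⇒ r_corr(carbon steel) = 37.87 μm/a
ISO 9223 Table 2 (carbon steel): 25 < 37.9 ≤ 50 μm/a ⇒ C3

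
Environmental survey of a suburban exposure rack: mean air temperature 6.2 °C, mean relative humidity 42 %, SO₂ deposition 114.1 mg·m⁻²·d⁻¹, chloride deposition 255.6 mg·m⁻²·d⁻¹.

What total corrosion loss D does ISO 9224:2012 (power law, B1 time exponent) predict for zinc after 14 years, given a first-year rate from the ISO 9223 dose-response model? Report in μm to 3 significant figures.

D(14) = 13.7 μm

zinc: temperature factor f = +0.038·(-3.8) = -0.1444
  sulphur-dioxide contribution → 0.6196 μm/a
  chloride contribution → 0.9776 μm/a
  total first-year rate 1.597 μm/a
Power-law: D(14) = r_corr · 14^0.813
  D(14) = 1.597 × 14^0.813 = 1.597 × 8.547 = 13.65 μm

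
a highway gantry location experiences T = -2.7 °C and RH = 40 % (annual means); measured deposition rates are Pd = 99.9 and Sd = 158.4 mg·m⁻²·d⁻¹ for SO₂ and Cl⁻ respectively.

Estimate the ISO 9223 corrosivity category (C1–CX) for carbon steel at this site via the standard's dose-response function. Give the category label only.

carbon steel: T≤10 °C ⇒ hinge +0.150·(-2.7−10) = -1.9050
  sulphur-dioxide contribution → 6.425 μm/a
  chloride contribution → 7.922 μm/a
  ⇒ r_corr(carbon steel) = 14.35 μm/a
14.3 μm/a falls in (1.3, 25] for carbon steel → category C2

C2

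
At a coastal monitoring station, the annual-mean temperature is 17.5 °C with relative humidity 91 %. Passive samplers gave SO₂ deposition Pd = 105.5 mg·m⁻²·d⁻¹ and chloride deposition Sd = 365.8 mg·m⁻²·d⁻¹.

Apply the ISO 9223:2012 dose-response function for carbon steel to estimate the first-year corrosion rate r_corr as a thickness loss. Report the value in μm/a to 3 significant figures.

carbon steel: temperature factor f = -0.054·(7.5) = -0.4050
  SO₂ term: 1.77·105.5^0.52·exp(0.02·91-0.4050) = 82.15
  Sd branch = 0.102·Sd^0.62·e^(0.033·RH+0.04·T) = 160.7 μm/a
  sum: 82.15 + 160.7 → r_corr = 242.8 μm/a

r_corr = 243 μm/a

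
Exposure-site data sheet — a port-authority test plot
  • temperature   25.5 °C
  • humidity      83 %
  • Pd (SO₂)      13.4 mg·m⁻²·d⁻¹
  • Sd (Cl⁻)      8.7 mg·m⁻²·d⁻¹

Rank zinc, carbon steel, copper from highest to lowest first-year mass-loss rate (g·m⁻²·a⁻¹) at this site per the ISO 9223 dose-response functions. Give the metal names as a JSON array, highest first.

zinc: T>10 °C ⇒ hinge -0.071·(25.5−10) = -1.1005
  Pd branch = 0.0129·Pd^0.44·e^(0.046·RH+f) = 0.6119 μm/a
  Sd branch = 0.0175·Sd^0.57·e^(0.008·RH+0.085·T) = 1.019 μm/a
  r_corr = 0.6119 + 1.019 = 1.631 μm/a
  mass loss = 1.631 μm/a × 7.14 g/cm³ = 11.65 g·m⁻²·a⁻¹
carbon steel: f(T) = -0.054·(T−10) [T>10 °C] = -0.8370
  Pd branch = 1.77·Pd^0.52·e^(0.02·RH+f) = 15.54 μm/a
  Cl⁻ term: 0.102·8.7^0.62·exp(0.033·83+0.04·25.5) = 16.73
  sum: 15.54 + 16.73 → r_corr = 32.28 μm/a
  mass loss = 32.28 μm/a × 7.85 g/cm³ = 253.4 g·m⁻²·a⁻¹
copper: T>10 °C ⇒ hinge -0.080·(25.5−10) = -1.2400
  SO₂ term: 0.0053·13.4^0.26·exp(0.059·83-1.2400) = 0.4032
  Sd branch = 0.01025·Sd^0.27·e^(0.036·RH+0.049·T) = 1.273 μm/a
  sum: 0.4032 + 1.273 → r_corr = 1.676 μm/a
  mass loss = 1.676 μm/a × 8.96 g/cm³ = 15.02 g·m⁻²·a⁻¹
Ordering by g·m⁻²·a⁻¹: carbon steel (253) > copper (15) > zinc (11.6)

["carbon steel", "copper", "zinc"]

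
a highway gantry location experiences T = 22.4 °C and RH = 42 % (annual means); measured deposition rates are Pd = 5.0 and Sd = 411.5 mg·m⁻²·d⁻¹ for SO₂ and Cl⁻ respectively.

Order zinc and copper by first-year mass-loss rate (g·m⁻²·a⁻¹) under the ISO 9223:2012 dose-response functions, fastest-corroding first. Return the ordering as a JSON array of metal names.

["zinc", "copper"]

zinc: temperature factor f = -0.071·(12.4) = -0.8804
  Pd branch = 0.0129·Pd^0.44·e^(0.046·RH+f) = 0.07496 μm/a
  Cl⁻ term: 0.0175·411.5^0.57·exp(0.008·42+0.085·22.4) = 5.082
  r_corr = 0.07496 + 5.082 = 5.157 μm/a
  mass loss = 5.157 μm/a × 7.14 g/cm³ = 36.82 g·m⁻²·a⁻¹
copper: T>10 °C ⇒ hinge -0.080·(22.4−10) = -0.9920
  SO₂ term: 0.0053·5.0^0.26·exp(0.059·42-0.9920) = 0.03559
  Cl⁻ term: 0.01025·411.5^0.27·exp(0.036·42+0.049·22.4) = 0.7078
  r_corr = 0.03559 + 0.7078 = 0.7434 μm/a
  mass loss = 0.7434 μm/a × 8.96 g/cm³ = 6.661 g·m⁻²·a⁻¹
Ordering by g·m⁻²·a⁻¹: zinc (36.8) > copper (6.66)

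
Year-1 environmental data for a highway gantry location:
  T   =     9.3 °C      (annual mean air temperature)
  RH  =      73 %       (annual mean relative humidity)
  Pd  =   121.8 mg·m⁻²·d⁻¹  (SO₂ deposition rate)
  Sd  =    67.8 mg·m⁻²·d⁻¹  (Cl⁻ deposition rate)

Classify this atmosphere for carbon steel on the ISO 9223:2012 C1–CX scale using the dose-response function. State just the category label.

C5

carbon steel: f(T) = +0.150·(T−10) [T≤10 °C] = -0.1050
  SO₂ term: 1.77·121.8^0.52·exp(0.02·73-0.1050) = 83.36
  Sd branch = 0.102·Sd^0.62·e^(0.033·RH+0.04·T) = 22.48 μm/a
  r_corr = 83.36 + 22.48 = 105.8 μm/a
Category bounds: 80…200 μm/a bracket r_corr ⇒ C5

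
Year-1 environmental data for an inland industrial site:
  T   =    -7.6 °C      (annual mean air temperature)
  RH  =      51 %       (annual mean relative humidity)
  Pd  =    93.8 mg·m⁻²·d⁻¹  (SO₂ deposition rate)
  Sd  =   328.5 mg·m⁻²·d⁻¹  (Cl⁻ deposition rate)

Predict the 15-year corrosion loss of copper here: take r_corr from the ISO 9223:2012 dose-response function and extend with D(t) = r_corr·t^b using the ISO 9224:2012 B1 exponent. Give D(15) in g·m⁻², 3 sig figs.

D(15) = 13.6 g·m⁻²

copper: T≤10 °C ⇒ hinge +0.126·(-7.6−10) = -2.2176
  SO₂ term: 0.0053·93.8^0.26·exp(0.059·51-2.2176) = 0.03808
  Cl⁻ term: 0.01025·328.5^0.27·exp(0.036·51+0.049·-7.6) = 0.2117
  r_corr = 0.03808 + 0.2117 = 0.2498 μm/a
ISO 9224: D(t) = r_corr · t^b with b = 0.667 (copper, B1)
  D(15) = 0.2498 × 15^0.667 = 0.2498 × 6.088 = 1.521 μm
  Mass loss = 1.521 μm × 8.96 g/cm³ = 13.63 g·m⁻²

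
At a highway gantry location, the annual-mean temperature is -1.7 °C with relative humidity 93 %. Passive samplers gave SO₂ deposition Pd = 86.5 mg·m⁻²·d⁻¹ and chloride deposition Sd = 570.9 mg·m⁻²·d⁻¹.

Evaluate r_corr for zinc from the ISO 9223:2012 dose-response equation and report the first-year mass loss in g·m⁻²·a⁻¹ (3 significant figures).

zinc: T≤10 °C ⇒ hinge +0.038·(-1.7−10) = -0.4446
  sulphur-dioxide contribution → 4.243 μm/a
  chloride contribution → 1.188 μm/a
  ⇒ r_corr(zinc) = 5.431 μm/a
Convert to mass loss: 5.431 μm/a × 7.14 g/cm³ = 38.78 g·m⁻²·a⁻¹

r_corr = 38.8 g·m⁻²·a⁻¹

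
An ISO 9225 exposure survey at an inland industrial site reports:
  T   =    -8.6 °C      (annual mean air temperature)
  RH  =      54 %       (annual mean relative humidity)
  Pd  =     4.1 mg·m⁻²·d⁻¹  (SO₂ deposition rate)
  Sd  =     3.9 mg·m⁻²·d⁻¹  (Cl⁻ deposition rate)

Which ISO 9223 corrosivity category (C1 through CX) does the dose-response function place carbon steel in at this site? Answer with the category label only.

C2

carbon steel: temperature factor f = +0.150·(-18.6) = -2.7900
  SO₂ term: 1.77·4.1^0.52·exp(0.02·54-2.7900) = 0.6668
  Cl⁻ term: 0.102·3.9^0.62·exp(0.033·54+0.04·-8.6) = 0.999
  r_corr = 0.6668 + 0.999 = 1.666 μm/a
1.67 μm/a falls in (1.3, 25] for carbon steel → category C2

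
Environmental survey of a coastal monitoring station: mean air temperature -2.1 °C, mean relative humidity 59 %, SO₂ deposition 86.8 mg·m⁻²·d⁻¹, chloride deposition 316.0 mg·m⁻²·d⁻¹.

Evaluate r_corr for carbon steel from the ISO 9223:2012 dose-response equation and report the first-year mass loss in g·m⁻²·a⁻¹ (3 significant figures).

r_corr = 258 g·m⁻²·a⁻¹

carbon steel: temperature factor f = +0.150·(-12.1) = -1.8150
  sulphur-dioxide contribution → 9.555 μm/a
  chloride contribution → 23.31 μm/a
  ⇒ r_corr(carbon steel) = 32.86 μm/a
Convert to mass loss: 32.86 μm/a × 7.85 g/cm³ = 258 g·m⁻²·a⁻¹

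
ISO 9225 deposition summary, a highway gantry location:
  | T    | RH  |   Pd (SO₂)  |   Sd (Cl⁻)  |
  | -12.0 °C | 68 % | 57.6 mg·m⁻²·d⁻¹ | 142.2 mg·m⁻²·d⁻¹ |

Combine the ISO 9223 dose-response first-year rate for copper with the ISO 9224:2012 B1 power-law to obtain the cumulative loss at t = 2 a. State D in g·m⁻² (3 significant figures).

D(2) = 4.32 g·m⁻²

copper: f(T) = +0.126·(T−10) [T≤10 °C] = -2.7720
  SO₂ term: 0.0053·57.6^0.26·exp(0.059·68-2.7720) = 0.05254
  Cl⁻ term: 0.01025·142.2^0.27·exp(0.036·68+0.049·-12.0) = 0.2511
  sum: 0.05254 + 0.2511 → r_corr = 0.3036 μm/a
Long-term exponent b (ISO 9224 Table 2, B1) = 0.667
  D(2) = 0.3036 × 2^0.667 = 0.3036 × 1.588 = 0.4821 μm
  Mass loss = 0.4821 μm × 8.96 g/cm³ = 4.319 g·m⁻²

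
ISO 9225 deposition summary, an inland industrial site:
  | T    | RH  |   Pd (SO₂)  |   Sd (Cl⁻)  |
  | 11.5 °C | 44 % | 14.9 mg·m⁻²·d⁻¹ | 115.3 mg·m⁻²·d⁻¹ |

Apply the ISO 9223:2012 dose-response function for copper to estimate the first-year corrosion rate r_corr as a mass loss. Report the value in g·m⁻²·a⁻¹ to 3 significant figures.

r_corr = 3.97 g·m⁻²·a⁻¹

copper: T>10 °C ⇒ hinge -0.080·(11.5−10) = -0.1200
  SO₂ term: 0.0053·14.9^0.26·exp(0.059·44-0.1200) = 0.1272
  Cl⁻ term: 0.01025·115.3^0.27·exp(0.036·44+0.049·11.5) = 0.3163
  r_corr = 0.1272 + 0.3163 = 0.4435 μm/a
Convert to mass loss: 0.4435 μm/a × 8.96 g/cm³ = 3.974 g·m⁻²·a⁻¹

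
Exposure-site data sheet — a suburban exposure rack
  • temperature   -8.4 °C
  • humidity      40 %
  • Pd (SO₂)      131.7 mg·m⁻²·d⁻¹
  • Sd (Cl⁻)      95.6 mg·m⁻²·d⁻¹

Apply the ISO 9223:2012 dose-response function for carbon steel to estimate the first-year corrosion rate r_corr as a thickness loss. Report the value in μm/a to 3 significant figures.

carbon steel: temperature factor f = +0.150·(-18.4) = -2.7600
  SO₂ term: 1.77·131.7^0.52·exp(0.02·40-2.7600) = 3.155
  Cl⁻ term: 0.102·95.6^0.62·exp(0.033·40+0.04·-8.4) = 4.611
  r_corr = 3.155 + 4.611 = 7.766 μm/a

r_corr = 7.77 μm/a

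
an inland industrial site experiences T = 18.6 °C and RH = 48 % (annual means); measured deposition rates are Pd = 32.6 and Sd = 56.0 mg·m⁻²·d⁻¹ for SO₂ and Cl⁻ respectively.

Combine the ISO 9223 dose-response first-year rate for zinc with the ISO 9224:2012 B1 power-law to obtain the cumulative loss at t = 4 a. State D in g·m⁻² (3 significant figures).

D(4) = 33.8 g·m⁻²

zinc: f(T) = -0.071·(T−10) [T>10 °C] = -0.6106
  Pd branch = 0.0129·Pd^0.44·e^(0.046·RH+f) = 0.2952 μm/a
  Sd branch = 0.0175·Sd^0.57·e^(0.008·RH+0.085·T) = 1.238 μm/a
  sum: 0.2952 + 1.238 → r_corr = 1.534 μm/a
Long-term exponent b (ISO 9224 Table 2, B1) = 0.813
  D(4) = 1.534 × 4^0.813 = 1.534 × 3.087 = 4.734 μm
  Mass loss = 4.734 μm × 7.14 g/cm³ = 33.8 g·m⁻²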